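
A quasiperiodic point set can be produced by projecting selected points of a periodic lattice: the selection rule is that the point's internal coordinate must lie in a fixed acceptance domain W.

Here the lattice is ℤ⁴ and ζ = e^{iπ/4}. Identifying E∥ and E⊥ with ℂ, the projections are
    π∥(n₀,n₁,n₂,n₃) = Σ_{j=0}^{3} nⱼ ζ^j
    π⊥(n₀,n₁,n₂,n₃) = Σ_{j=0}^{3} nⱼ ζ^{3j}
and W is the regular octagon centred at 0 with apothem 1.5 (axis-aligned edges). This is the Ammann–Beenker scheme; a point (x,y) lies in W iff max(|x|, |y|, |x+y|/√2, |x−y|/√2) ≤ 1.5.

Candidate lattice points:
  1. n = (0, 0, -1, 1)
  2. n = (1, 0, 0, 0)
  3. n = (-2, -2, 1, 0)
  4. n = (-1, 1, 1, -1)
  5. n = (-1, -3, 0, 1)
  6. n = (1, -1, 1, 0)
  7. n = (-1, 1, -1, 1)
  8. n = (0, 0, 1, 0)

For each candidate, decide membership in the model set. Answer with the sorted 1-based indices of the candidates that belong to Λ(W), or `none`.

2, 8

With ζ = e^{iπ/4} the internal vectors are ζ^0,ζ^3,ζ^6,ζ^9.
#1 (0, 0, -1, 1): internal (0.70711, 1.70711); octagon support 1.70711 vs apothem 1.5 → ∉ W
#2 (1, 0, 0, 0): internal (1.00000, 0.00000); octagon support 1.00000 vs apothem 1.5 → ∈ W
#3 (-2, -2, 1, 0): internal (-0.58579, -2.41421); octagon support 2.41421 vs apothem 1.5 → ∉ W
#4 (-1, 1, 1, -1): internal (-2.41421, -1.00000); octagon support 2.41421 vs apothem 1.5 → ∉ W
#5 (-1, -3, 0, 1): internal (1.82843, -1.41421); octagon support 2.29289 vs apothem 1.5 → ∉ W
#6 (1, -1, 1, 0): internal (1.70711, -1.70711); octagon support 2.41421 vs apothem 1.5 → ∉ W
#7 (-1, 1, -1, 1): internal (-1.00000, 2.41421); octagon support 2.41421 vs apothem 1.5 → ∉ W
#8 (0, 0, 1, 0): internal (0.00000, -1.00000); octagon support 1.00000 vs apothem 1.5 → ∈ W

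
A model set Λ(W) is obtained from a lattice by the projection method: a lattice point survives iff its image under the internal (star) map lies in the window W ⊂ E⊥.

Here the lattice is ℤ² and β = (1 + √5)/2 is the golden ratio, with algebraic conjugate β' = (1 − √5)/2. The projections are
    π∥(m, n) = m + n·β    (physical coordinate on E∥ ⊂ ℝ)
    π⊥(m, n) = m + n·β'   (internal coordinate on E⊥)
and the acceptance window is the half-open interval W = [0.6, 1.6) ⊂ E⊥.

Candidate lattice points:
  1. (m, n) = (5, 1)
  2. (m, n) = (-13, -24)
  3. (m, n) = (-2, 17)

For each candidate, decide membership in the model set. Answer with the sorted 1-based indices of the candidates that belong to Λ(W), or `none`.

Compute β' = (1−√5)/2 = -0.6180, so π⊥(m,n) = m -0.6180·n.
candidate 1: (m,n)=(5,1) → π∥ = 5+1·β ≈ 6.6180, π⊥ = 5+1·β' ≈ 4.3820 ∉ [0.6, 1.6) ⇒ out
candidate 2: (m,n)=(-13,-24) → π∥ = -13-24·β ≈ -51.8328, π⊥ = -13-24·β' ≈ 1.8328 ∉ [0.6, 1.6) ⇒ out
candidate 3: (m,n)=(-2,17) → π∥ = -2+17·β ≈ 25.5066, π⊥ = -2+17·β' ≈ -12.5066 ∉ [0.6, 1.6) ⇒ out

none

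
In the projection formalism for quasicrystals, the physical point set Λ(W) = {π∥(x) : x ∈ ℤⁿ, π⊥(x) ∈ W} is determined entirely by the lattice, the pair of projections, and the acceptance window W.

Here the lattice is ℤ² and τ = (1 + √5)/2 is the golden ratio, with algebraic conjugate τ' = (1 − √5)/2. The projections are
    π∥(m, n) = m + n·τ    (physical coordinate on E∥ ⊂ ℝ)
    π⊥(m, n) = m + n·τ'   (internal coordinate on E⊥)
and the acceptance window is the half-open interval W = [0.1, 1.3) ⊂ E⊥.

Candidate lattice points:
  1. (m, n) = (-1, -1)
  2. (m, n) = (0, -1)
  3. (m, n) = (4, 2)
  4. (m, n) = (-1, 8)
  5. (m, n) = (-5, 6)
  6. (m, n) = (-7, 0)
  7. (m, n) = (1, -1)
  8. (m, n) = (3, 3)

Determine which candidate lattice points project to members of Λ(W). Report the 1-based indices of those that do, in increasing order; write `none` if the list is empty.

Compute τ' = (1−√5)/2 = -0.618034, so π⊥(m,n) = m -0.618034·n.
[1] lift (-1,-1): star map gives -0.381966; window check 0.1 ≤ -0.381966 < 1.3 is false → out
[2] lift (0,-1): star map gives 0.618034; window check 0.1 ≤ 0.618034 < 1.3 is true → IN Λ
[3] lift (4,2): star map gives 2.763932; window check 0.1 ≤ 2.763932 < 1.3 is false → out
[4] lift (-1,8): star map gives -5.944272; window check 0.1 ≤ -5.944272 < 1.3 is false → out
[5] lift (-5,6): star map gives -8.708204; window check 0.1 ≤ -8.708204 < 1.3 is false → out
[6] lift (-7,0): star map gives -7.000000; window check 0.1 ≤ -7.000000 < 1.3 is false → out
[7] lift (1,-1): star map gives 1.618034; window check 0.1 ≤ 1.618034 < 1.3 is false → out
[8] lift (3,3): star map gives 1.145898; window check 0.1 ≤ 1.145898 < 1.3 is true → IN Λ

2, 8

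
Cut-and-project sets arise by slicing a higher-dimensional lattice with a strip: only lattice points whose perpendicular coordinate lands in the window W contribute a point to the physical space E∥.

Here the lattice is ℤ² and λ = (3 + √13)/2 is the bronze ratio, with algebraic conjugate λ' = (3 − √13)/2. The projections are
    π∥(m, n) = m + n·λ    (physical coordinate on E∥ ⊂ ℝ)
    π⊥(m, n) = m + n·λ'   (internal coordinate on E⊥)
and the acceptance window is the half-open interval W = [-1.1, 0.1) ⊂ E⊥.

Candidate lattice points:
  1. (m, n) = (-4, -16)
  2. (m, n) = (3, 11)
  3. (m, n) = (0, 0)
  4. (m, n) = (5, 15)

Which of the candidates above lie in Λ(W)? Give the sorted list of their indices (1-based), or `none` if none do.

2, 3

Numerically λ ≈ 3.3028 and λ' = −1/λ ≈ -0.3028.
candidate 1: (m,n)=(-4,-16) → π∥ = -4-16·λ ≈ -56.8444, π⊥ = -4-16·λ' ≈ 0.8444 ∉ [-1.1, 0.1) ⇒ out
candidate 2: (m,n)=(3,11) → π∥ = 3+11·λ ≈ 39.3305, π⊥ = 3+11·λ' ≈ -0.3305 ∈ [-1.1, 0.1) ⇒ IN Λ
candidate 3: (m,n)=(0,0) → π∥ = 0+0·λ ≈ 0.0000, π⊥ = 0+0·λ' ≈ 0.0000 ∈ [-1.1, 0.1) ⇒ IN Λ
candidate 4: (m,n)=(5,15) → π∥ = 5+15·λ ≈ 54.5416, π⊥ = 5+15·λ' ≈ 0.4584 ∉ [-1.1, 0.1) ⇒ out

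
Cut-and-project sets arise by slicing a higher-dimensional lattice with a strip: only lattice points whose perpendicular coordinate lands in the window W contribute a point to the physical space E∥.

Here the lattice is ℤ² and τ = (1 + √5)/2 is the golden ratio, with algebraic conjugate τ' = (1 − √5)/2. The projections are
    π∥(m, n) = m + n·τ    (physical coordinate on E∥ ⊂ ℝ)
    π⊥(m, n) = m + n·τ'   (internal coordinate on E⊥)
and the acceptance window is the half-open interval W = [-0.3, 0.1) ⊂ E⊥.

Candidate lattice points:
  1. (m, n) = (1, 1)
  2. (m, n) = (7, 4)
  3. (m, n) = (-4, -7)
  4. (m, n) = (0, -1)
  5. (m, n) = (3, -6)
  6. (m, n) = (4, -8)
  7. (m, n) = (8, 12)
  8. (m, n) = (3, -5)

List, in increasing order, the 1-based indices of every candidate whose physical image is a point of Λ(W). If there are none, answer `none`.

Numerically τ ≈ 1.6180 and τ' = −1/τ ≈ -0.6180.
[1] lift (1,1): star map gives 0.3820; window check -0.3 ≤ 0.3820 < 0.1 is false → out
[2] lift (7,4): star map gives 4.5279; window check -0.3 ≤ 4.5279 < 0.1 is false → out
[3] lift (-4,-7): star map gives 0.3262; window check -0.3 ≤ 0.3262 < 0.1 is false → out
[4] lift (0,-1): star map gives 0.6180; window check -0.3 ≤ 0.6180 < 0.1 is false → out
[5] lift (3,-6): star map gives 6.7082; window check -0.3 ≤ 6.7082 < 0.1 is false → out
[6] lift (4,-8): star map gives 8.9443; window check -0.3 ≤ 8.9443 < 0.1 is false → out
[7] lift (8,12): star map gives 0.5836; window check -0.3 ≤ 0.5836 < 0.1 is false → out
[8] lift (3,-5): star map gives 6.0902; window check -0.3 ≤ 6.0902 < 0.1 is false → out

none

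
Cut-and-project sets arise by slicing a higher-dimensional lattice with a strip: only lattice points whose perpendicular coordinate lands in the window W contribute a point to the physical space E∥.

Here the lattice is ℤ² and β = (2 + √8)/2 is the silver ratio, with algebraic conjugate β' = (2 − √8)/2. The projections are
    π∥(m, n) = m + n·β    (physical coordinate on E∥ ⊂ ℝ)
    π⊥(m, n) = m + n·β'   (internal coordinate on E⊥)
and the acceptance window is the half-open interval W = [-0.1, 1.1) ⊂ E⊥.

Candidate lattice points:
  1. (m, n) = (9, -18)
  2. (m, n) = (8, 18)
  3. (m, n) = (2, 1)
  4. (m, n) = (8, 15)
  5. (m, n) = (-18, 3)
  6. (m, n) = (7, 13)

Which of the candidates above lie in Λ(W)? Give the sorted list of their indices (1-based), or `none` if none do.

2

Numerically β ≈ 2.4142 and β' = −1/β ≈ -0.4142.
[1] lift (9,-18): star map gives 16.4558; window check -0.1 ≤ 16.4558 < 1.1 is false → out
[2] lift (8,18): star map gives 0.5442; window check -0.1 ≤ 0.5442 < 1.1 is true → IN Λ
[3] lift (2,1): star map gives 1.5858; window check -0.1 ≤ 1.5858 < 1.1 is false → out
[4] lift (8,15): star map gives 1.7868; window check -0.1 ≤ 1.7868 < 1.1 is false → out
[5] lift (-18,3): star map gives -19.2426; window check -0.1 ≤ -19.2426 < 1.1 is false → out
[6] lift (7,13): star map gives 1.6152; window check -0.1 ≤ 1.6152 < 1.1 is false → out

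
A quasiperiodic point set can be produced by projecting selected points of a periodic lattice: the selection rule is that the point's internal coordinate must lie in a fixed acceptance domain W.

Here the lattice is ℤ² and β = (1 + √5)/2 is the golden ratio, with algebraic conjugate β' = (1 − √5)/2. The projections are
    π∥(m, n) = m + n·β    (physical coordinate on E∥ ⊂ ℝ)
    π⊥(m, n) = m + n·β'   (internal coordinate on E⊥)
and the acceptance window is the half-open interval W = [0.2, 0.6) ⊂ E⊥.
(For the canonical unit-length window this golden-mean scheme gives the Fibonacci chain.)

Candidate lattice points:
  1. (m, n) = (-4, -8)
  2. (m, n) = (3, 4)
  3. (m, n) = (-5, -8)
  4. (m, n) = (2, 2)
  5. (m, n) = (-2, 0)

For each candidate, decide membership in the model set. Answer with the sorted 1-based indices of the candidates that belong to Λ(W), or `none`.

2

Numerically β ≈ 1.6180 and β' = −1/β ≈ -0.6180.
[1] lift (-4,-8): star map gives 0.9443; window check 0.2 ≤ 0.9443 < 0.6 is false → out
[2] lift (3,4): star map gives 0.5279; window check 0.2 ≤ 0.5279 < 0.6 is true → IN Λ
[3] lift (-5,-8): star map gives -0.0557; window check 0.2 ≤ -0.0557 < 0.6 is false → out
[4] lift (2,2): star map gives 0.7639; window check 0.2 ≤ 0.7639 < 0.6 is false → out
[5] lift (-2,0): star map gives -2.0000; window check 0.2 ≤ -2.0000 < 0.6 is false → out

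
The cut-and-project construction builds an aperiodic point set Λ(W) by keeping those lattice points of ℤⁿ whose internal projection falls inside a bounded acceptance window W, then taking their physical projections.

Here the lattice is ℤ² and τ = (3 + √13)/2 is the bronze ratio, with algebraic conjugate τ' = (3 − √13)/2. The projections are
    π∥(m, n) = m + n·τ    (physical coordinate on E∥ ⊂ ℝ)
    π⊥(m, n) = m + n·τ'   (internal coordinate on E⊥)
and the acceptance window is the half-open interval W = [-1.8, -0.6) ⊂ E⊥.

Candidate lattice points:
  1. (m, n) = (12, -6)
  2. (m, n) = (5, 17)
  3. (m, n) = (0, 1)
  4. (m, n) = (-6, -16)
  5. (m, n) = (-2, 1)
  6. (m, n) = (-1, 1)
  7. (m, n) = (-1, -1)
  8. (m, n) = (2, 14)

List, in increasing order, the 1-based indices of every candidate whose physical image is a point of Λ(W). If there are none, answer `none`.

Compute τ' = (3−√13)/2 = -0.30278, so π⊥(m,n) = m -0.30278·n.
#1 (12,-6): internal coord 12 + (-6)·τ' = +13.81665; +13.81665 ∉ [-1.8, -0.6) → out
#2 (5,17): internal coord 5 + (17)·τ' = -0.14719; -0.14719 ∉ [-1.8, -0.6) → out
#3 (0,1): internal coord 0 + (1)·τ' = -0.30278; -0.30278 ∉ [-1.8, -0.6) → out
#4 (-6,-16): internal coord -6 + (-16)·τ' = -1.15559; -1.15559 ∈ [-1.8, -0.6) → IN Λ
#5 (-2,1): internal coord -2 + (1)·τ' = -2.30278; -2.30278 ∉ [-1.8, -0.6) → out
#6 (-1,1): internal coord -1 + (1)·τ' = -1.30278; -1.30278 ∈ [-1.8, -0.6) → IN Λ
#7 (-1,-1): internal coord -1 + (-1)·τ' = -0.69722; -0.69722 ∈ [-1.8, -0.6) → IN Λ
#8 (2,14): internal coord 2 + (14)·τ' = -2.23886; -2.23886 ∉ [-1.8, -0.6) → out

4, 6, 7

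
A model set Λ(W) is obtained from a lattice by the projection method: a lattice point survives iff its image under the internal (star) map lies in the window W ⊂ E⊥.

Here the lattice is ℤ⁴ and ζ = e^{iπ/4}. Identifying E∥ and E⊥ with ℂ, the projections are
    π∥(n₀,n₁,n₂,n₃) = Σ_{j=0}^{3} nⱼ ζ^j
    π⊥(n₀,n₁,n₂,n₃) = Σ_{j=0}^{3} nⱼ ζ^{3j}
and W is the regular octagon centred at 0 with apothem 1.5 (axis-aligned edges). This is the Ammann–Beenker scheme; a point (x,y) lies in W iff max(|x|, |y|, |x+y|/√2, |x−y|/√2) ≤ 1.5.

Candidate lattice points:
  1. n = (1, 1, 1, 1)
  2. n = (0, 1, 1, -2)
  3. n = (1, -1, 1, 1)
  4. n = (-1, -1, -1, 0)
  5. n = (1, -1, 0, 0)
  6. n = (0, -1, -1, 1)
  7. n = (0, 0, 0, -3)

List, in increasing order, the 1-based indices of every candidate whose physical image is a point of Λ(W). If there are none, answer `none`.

π⊥(n) = n₀ + n₁ζ³ + n₂ζ⁶ + n₃ζ⁹ where ζ = e^{iπ/4}.
#1 (1, 1, 1, 1): internal (1.000000, 0.414214); octagon support 1.000000 vs apothem 1.5 → ∈ W
#2 (0, 1, 1, -2): internal (-2.121320, -1.707107); octagon support 2.707107 vs apothem 1.5 → ∉ W
#3 (1, -1, 1, 1): internal (2.414214, -1.000000); octagon support 2.414214 vs apothem 1.5 → ∉ W
#4 (-1, -1, -1, 0): internal (-0.292893, 0.292893); octagon support 0.414214 vs apothem 1.5 → ∈ W
#5 (1, -1, 0, 0): internal (1.707107, -0.707107); octagon support 1.707107 vs apothem 1.5 → ∉ W
#6 (0, -1, -1, 1): internal (1.414214, 1.000000); octagon support 1.707107 vs apothem 1.5 → ∉ W
#7 (0, 0, 0, -3): internal (-2.121320, -2.121320); octagon support 3.000000 vs apothem 1.5 → ∉ W

1, 4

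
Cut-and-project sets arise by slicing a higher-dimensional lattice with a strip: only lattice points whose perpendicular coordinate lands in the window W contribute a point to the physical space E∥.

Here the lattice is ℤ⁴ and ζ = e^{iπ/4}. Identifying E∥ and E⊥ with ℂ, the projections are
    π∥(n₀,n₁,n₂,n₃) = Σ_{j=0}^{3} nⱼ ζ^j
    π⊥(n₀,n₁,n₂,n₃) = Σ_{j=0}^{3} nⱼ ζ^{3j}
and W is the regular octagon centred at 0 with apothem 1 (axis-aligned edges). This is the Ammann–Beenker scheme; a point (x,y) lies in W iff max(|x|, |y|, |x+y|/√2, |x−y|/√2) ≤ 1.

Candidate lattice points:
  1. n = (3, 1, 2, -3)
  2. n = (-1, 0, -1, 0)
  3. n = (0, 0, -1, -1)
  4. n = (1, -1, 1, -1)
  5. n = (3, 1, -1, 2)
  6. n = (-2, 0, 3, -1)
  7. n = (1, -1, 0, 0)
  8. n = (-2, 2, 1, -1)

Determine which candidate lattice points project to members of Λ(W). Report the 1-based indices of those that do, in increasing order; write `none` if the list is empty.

π⊥(n) = n₀ + n₁ζ³ + n₂ζ⁶ + n₃ζ⁹ where ζ = e^{iπ/4}.
#1 (3, 1, 2, -3): internal (0.171573, -3.414214); octagon support 3.414214 vs apothem 1 → ∉ W
#2 (-1, 0, -1, 0): internal (-1.000000, 1.000000); octagon support 1.414214 vs apothem 1 → ∉ W
#3 (0, 0, -1, -1): internal (-0.707107, 0.292893); octagon support 0.707107 vs apothem 1 → ∈ W
#4 (1, -1, 1, -1): internal (1.000000, -2.414214); octagon support 2.414214 vs apothem 1 → ∉ W
#5 (3, 1, -1, 2): internal (3.707107, 3.121320); octagon support 4.828427 vs apothem 1 → ∉ W
#6 (-2, 0, 3, -1): internal (-2.707107, -3.707107); octagon support 4.535534 vs apothem 1 → ∉ W
#7 (1, -1, 0, 0): internal (1.707107, -0.707107); octagon support 1.707107 vs apothem 1 → ∉ W
#8 (-2, 2, 1, -1): internal (-4.121320, -0.292893); octagon support 4.121320 vs apothem 1 → ∉ W

3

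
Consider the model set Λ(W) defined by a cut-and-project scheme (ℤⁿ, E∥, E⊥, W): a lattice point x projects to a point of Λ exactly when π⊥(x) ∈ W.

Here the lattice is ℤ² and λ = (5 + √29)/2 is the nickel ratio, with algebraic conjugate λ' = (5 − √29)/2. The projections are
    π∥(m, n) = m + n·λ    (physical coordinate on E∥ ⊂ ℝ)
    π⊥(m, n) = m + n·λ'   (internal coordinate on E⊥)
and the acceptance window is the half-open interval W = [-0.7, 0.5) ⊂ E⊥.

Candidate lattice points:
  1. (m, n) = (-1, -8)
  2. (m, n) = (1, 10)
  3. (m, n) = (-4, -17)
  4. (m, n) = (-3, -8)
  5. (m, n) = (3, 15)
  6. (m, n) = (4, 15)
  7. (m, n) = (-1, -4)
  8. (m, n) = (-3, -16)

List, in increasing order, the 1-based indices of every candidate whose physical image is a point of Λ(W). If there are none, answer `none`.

5, 7, 8

Numerically λ ≈ 5.192582 and λ' = −1/λ ≈ -0.192582.
[1] lift (-1,-8): star map gives 0.540659; window check -0.7 ≤ 0.540659 < 0.5 is false → out
[2] lift (1,10): star map gives -0.925824; window check -0.7 ≤ -0.925824 < 0.5 is false → out
[3] lift (-4,-17): star map gives -0.726099; window check -0.7 ≤ -0.726099 < 0.5 is false → out
[4] lift (-3,-8): star map gives -1.459341; window check -0.7 ≤ -1.459341 < 0.5 is false → out
[5] lift (3,15): star map gives 0.111264; window check -0.7 ≤ 0.111264 < 0.5 is true → IN Λ
[6] lift (4,15): star map gives 1.111264; window check -0.7 ≤ 1.111264 < 0.5 is false → out
[7] lift (-1,-4): star map gives -0.229670; window check -0.7 ≤ -0.229670 < 0.5 is true → IN Λ
[8] lift (-3,-16): star map gives 0.081318; window check -0.7 ≤ 0.081318 < 0.5 is true → IN Λ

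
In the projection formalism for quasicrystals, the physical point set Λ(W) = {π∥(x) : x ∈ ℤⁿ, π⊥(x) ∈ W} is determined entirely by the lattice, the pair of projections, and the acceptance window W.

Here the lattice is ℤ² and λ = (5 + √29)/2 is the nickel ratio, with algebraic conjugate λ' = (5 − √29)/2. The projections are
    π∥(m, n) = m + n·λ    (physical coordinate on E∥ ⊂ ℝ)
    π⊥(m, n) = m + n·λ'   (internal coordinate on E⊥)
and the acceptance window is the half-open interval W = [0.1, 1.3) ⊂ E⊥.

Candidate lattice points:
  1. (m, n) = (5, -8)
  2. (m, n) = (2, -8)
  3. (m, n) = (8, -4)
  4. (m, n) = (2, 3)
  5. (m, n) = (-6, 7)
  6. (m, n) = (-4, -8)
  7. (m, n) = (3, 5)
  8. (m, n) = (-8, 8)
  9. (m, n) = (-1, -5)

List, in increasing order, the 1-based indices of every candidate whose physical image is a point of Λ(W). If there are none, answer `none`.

Numerically λ ≈ 5.19258 and λ' = −1/λ ≈ -0.19258.
#1 (5,-8): internal coord 5 + (-8)·λ' = +6.54066; +6.54066 ∉ [0.1, 1.3) → out
#2 (2,-8): internal coord 2 + (-8)·λ' = +3.54066; +3.54066 ∉ [0.1, 1.3) → out
#3 (8,-4): internal coord 8 + (-4)·λ' = +8.77033; +8.77033 ∉ [0.1, 1.3) → out
#4 (2,3): internal coord 2 + (3)·λ' = +1.42225; +1.42225 ∉ [0.1, 1.3) → out
#5 (-6,7): internal coord -6 + (7)·λ' = -7.34808; -7.34808 ∉ [0.1, 1.3) → out
#6 (-4,-8): internal coord -4 + (-8)·λ' = -2.45934; -2.45934 ∉ [0.1, 1.3) → out
#7 (3,5): internal coord 3 + (5)·λ' = +2.03709; +2.03709 ∉ [0.1, 1.3) → out
#8 (-8,8): internal coord -8 + (8)·λ' = -9.54066; -9.54066 ∉ [0.1, 1.3) → out
#9 (-1,-5): internal coord -1 + (-5)·λ' = -0.03709; -0.03709 ∉ [0.1, 1.3) → out

none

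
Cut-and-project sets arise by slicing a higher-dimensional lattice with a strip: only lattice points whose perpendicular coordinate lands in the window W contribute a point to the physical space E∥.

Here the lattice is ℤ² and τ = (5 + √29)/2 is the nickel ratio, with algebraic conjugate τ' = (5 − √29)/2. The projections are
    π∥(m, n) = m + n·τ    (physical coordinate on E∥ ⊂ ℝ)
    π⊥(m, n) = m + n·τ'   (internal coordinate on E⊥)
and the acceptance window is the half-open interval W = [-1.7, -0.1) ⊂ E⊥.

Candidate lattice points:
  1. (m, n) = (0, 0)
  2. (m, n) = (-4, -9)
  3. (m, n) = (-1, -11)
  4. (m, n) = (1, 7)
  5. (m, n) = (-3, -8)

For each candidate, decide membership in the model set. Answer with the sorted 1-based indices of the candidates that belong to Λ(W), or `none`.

4, 5

Numerically τ ≈ 5.1926 and τ' = −1/τ ≈ -0.1926.
[1] lift (0,0): star map gives 0.0000; window check -1.7 ≤ 0.0000 < -0.1 is false → out
[2] lift (-4,-9): star map gives -2.2668; window check -1.7 ≤ -2.2668 < -0.1 is false → out
[3] lift (-1,-11): star map gives 1.1184; window check -1.7 ≤ 1.1184 < -0.1 is false → out
[4] lift (1,7): star map gives -0.3481; window check -1.7 ≤ -0.3481 < -0.1 is true → IN Λ
[5] lift (-3,-8): star map gives -1.4593; window check -1.7 ≤ -1.4593 < -0.1 is true → IN Λ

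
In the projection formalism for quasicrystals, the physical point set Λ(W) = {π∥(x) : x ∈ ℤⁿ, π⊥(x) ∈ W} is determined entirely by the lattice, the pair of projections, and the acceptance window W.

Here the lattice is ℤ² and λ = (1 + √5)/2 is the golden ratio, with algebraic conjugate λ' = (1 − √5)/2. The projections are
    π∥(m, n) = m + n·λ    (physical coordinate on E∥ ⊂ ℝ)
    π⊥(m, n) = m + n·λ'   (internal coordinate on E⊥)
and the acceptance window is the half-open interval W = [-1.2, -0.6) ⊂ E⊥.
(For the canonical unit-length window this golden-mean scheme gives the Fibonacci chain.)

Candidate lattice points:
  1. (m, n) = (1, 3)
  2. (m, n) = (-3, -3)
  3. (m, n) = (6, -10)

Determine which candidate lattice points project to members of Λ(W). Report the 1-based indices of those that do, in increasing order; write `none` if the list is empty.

1, 2

λ' = (1−√5)/2 ≈ -0.618034.
[1] lift (1,3): star map gives -0.854102; window check -1.2 ≤ -0.854102 < -0.6 is true → IN Λ
[2] lift (-3,-3): star map gives -1.145898; window check -1.2 ≤ -1.145898 < -0.6 is true → IN Λ
[3] lift (6,-10): star map gives 12.180340; window check -1.2 ≤ 12.180340 < -0.6 is false → out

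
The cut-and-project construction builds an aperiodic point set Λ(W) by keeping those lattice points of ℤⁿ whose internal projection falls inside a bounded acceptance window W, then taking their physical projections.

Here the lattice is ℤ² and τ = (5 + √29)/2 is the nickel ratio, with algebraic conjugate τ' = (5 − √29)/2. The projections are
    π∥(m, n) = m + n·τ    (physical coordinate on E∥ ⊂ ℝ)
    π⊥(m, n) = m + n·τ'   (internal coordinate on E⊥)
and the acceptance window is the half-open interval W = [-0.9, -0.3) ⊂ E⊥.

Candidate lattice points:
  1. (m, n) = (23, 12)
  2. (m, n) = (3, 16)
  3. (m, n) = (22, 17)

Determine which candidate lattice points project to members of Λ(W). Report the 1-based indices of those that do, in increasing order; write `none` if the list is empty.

Numerically τ ≈ 5.19258 and τ' = −1/τ ≈ -0.19258.
candidate 1: (m,n)=(23,12) → π∥ = 23+12·τ ≈ 85.31099, π⊥ = 23+12·τ' ≈ 20.68901 ∉ [-0.9, -0.3) ⇒ out
candidate 2: (m,n)=(3,16) → π∥ = 3+16·τ ≈ 86.08132, π⊥ = 3+16·τ' ≈ -0.08132 ∉ [-0.9, -0.3) ⇒ out
candidate 3: (m,n)=(22,17) → π∥ = 22+17·τ ≈ 110.27390, π⊥ = 22+17·τ' ≈ 18.72610 ∉ [-0.9, -0.3) ⇒ out

none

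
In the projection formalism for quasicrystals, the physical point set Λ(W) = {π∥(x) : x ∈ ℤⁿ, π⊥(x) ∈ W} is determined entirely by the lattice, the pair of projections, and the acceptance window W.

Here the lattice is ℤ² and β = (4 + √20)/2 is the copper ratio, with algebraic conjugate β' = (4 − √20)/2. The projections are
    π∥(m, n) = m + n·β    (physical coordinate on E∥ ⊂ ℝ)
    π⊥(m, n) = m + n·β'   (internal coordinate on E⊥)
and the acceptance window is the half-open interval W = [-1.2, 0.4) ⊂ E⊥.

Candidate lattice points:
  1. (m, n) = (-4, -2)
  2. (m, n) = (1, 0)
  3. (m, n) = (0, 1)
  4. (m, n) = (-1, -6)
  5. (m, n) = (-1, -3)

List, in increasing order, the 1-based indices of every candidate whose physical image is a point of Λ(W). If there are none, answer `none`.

3, 5

β' = (4−√20)/2 ≈ -0.2361.
[1] lift (-4,-2): star map gives -3.5279; window check -1.2 ≤ -3.5279 < 0.4 is false → out
[2] lift (1,0): star map gives 1.0000; window check -1.2 ≤ 1.0000 < 0.4 is false → out
[3] lift (0,1): star map gives -0.2361; window check -1.2 ≤ -0.2361 < 0.4 is true → IN Λ
[4] lift (-1,-6): star map gives 0.4164; window check -1.2 ≤ 0.4164 < 0.4 is false → out
[5] lift (-1,-3): star map gives -0.2918; window check -1.2 ≤ -0.2918 < 0.4 is true → IN Λ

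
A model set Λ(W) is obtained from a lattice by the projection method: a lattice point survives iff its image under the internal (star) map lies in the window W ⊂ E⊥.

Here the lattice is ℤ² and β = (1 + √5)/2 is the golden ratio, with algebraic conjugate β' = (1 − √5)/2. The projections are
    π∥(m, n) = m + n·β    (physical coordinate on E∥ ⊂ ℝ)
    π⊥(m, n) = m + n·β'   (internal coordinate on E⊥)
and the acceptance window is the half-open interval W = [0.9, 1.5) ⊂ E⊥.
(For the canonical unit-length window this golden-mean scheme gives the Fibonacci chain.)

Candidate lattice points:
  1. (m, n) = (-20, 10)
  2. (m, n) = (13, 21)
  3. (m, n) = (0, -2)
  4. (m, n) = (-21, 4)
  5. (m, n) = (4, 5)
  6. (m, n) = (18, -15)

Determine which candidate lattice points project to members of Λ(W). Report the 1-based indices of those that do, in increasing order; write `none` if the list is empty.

3, 5

Numerically β ≈ 1.6180 and β' = −1/β ≈ -0.6180.
[1] lift (-20,10): star map gives -26.1803; window check 0.9 ≤ -26.1803 < 1.5 is false → out
[2] lift (13,21): star map gives 0.0213; window check 0.9 ≤ 0.0213 < 1.5 is false → out
[3] lift (0,-2): star map gives 1.2361; window check 0.9 ≤ 1.2361 < 1.5 is true → IN Λ
[4] lift (-21,4): star map gives -23.4721; window check 0.9 ≤ -23.4721 < 1.5 is false → out
[5] lift (4,5): star map gives 0.9098; window check 0.9 ≤ 0.9098 < 1.5 is true → IN Λ
[6] lift (18,-15): star map gives 27.2705; window check 0.9 ≤ 27.2705 < 1.5 is false → out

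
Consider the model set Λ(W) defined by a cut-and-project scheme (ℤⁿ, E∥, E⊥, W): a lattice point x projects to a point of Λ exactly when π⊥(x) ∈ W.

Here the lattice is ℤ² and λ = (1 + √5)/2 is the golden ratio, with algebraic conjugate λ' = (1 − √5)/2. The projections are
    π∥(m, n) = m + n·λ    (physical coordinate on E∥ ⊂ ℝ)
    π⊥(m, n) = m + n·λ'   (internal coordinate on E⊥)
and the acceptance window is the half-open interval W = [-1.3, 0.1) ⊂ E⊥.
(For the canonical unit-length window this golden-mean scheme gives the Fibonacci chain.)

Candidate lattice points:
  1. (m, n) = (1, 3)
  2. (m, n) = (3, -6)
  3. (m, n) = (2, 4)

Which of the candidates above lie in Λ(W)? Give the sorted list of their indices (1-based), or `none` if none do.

Compute λ' = (1−√5)/2 = -0.6180, so π⊥(m,n) = m -0.6180·n.
candidate 1: (m,n)=(1,3) → π∥ = 1+3·λ ≈ 5.8541, π⊥ = 1+3·λ' ≈ -0.8541 ∈ [-1.3, 0.1) ⇒ IN Λ
candidate 2: (m,n)=(3,-6) → π∥ = 3-6·λ ≈ -6.7082, π⊥ = 3-6·λ' ≈ 6.7082 ∉ [-1.3, 0.1) ⇒ out
candidate 3: (m,n)=(2,4) → π∥ = 2+4·λ ≈ 8.4721, π⊥ = 2+4·λ' ≈ -0.4721 ∈ [-1.3, 0.1) ⇒ IN Λ

1, 3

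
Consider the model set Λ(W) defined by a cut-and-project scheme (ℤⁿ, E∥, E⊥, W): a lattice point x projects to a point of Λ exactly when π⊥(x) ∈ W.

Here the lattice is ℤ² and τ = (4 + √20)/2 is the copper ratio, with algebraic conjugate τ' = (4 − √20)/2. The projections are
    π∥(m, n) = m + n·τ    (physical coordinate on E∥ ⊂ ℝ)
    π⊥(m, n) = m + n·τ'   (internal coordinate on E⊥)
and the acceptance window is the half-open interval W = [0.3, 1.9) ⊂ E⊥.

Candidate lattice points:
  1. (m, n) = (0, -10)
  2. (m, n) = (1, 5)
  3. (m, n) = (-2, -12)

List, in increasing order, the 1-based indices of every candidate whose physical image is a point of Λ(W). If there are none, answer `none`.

Numerically τ ≈ 4.2361 and τ' = −1/τ ≈ -0.2361.
#1 (0,-10): internal coord 0 + (-10)·τ' = +2.3607; +2.3607 ∉ [0.3, 1.9) → out
#2 (1,5): internal coord 1 + (5)·τ' = -0.1803; -0.1803 ∉ [0.3, 1.9) → out
#3 (-2,-12): internal coord -2 + (-12)·τ' = +0.8328; +0.8328 ∈ [0.3, 1.9) → IN Λ

3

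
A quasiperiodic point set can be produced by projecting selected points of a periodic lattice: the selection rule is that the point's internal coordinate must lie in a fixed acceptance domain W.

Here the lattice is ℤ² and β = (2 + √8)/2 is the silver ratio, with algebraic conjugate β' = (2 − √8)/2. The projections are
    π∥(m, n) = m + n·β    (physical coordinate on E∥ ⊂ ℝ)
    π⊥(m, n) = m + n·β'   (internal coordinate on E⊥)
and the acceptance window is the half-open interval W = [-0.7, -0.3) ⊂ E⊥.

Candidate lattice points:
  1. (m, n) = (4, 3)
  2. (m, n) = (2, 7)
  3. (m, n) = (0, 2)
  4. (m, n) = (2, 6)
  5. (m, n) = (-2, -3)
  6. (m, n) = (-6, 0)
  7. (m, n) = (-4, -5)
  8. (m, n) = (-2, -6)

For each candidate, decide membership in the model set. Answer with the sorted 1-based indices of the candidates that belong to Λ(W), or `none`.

Compute β' = (2−√8)/2 = -0.414214, so π⊥(m,n) = m -0.414214·n.
candidate 1: (m,n)=(4,3) → π∥ = 4+3·β ≈ 11.242641, π⊥ = 4+3·β' ≈ 2.757359 ∉ [-0.7, -0.3) ⇒ out
candidate 2: (m,n)=(2,7) → π∥ = 2+7·β ≈ 18.899495, π⊥ = 2+7·β' ≈ -0.899495 ∉ [-0.7, -0.3) ⇒ out
candidate 3: (m,n)=(0,2) → π∥ = 0+2·β ≈ 4.828427, π⊥ = 0+2·β' ≈ -0.828427 ∉ [-0.7, -0.3) ⇒ out
candidate 4: (m,n)=(2,6) → π∥ = 2+6·β ≈ 16.485281, π⊥ = 2+6·β' ≈ -0.485281 ∈ [-0.7, -0.3) ⇒ IN Λ
candidate 5: (m,n)=(-2,-3) → π∥ = -2-3·β ≈ -9.242641, π⊥ = -2-3·β' ≈ -0.757359 ∉ [-0.7, -0.3) ⇒ out
candidate 6: (m,n)=(-6,0) → π∥ = -6+0·β ≈ -6.000000, π⊥ = -6+0·β' ≈ -6.000000 ∉ [-0.7, -0.3) ⇒ out
candidate 7: (m,n)=(-4,-5) → π∥ = -4-5·β ≈ -16.071068, π⊥ = -4-5·β' ≈ -1.928932 ∉ [-0.7, -0.3) ⇒ out
candidate 8: (m,n)=(-2,-6) → π∥ = -2-6·β ≈ -16.485281, π⊥ = -2-6·β' ≈ 0.485281 ∉ [-0.7, -0.3) ⇒ out

4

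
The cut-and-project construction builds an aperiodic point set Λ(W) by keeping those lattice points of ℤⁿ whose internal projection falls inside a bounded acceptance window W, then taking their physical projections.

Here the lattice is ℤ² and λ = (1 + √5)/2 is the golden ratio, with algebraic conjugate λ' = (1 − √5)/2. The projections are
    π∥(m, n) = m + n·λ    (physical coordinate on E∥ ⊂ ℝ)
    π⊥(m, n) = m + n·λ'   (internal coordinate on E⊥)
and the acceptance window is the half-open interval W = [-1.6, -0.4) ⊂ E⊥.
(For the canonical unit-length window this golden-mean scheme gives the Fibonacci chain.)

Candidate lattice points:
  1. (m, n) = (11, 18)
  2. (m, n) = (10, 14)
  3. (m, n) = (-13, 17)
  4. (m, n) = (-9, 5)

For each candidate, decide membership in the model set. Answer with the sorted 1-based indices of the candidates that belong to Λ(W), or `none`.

none

λ' = (1−√5)/2 ≈ -0.61803.
candidate 1: (m,n)=(11,18) → π∥ = 11+18·λ ≈ 40.12461, π⊥ = 11+18·λ' ≈ -0.12461 ∉ [-1.6, -0.4) ⇒ out
candidate 2: (m,n)=(10,14) → π∥ = 10+14·λ ≈ 32.65248, π⊥ = 10+14·λ' ≈ 1.34752 ∉ [-1.6, -0.4) ⇒ out
candidate 3: (m,n)=(-13,17) → π∥ = -13+17·λ ≈ 14.50658, π⊥ = -13+17·λ' ≈ -23.50658 ∉ [-1.6, -0.4) ⇒ out
candidate 4: (m,n)=(-9,5) → π∥ = -9+5·λ ≈ -0.90983, π⊥ = -9+5·λ' ≈ -12.09017 ∉ [-1.6, -0.4) ⇒ out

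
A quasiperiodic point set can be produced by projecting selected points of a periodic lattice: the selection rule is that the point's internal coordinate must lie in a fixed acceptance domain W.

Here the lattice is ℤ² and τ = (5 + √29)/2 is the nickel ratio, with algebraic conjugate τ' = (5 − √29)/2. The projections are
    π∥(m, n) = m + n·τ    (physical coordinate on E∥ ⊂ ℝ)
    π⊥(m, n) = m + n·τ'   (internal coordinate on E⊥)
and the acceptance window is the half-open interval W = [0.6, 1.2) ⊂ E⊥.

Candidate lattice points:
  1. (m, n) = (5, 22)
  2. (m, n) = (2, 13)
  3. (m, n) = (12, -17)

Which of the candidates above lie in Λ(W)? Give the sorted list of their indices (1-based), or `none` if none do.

1

τ' = (5−√29)/2 ≈ -0.19258.
candidate 1: (m,n)=(5,22) → π∥ = 5+22·τ ≈ 119.23681, π⊥ = 5+22·τ' ≈ 0.76319 ∈ [0.6, 1.2) ⇒ IN Λ
candidate 2: (m,n)=(2,13) → π∥ = 2+13·τ ≈ 69.50357, π⊥ = 2+13·τ' ≈ -0.50357 ∉ [0.6, 1.2) ⇒ out
candidate 3: (m,n)=(12,-17) → π∥ = 12-17·τ ≈ -76.27390, π⊥ = 12-17·τ' ≈ 15.27390 ∉ [0.6, 1.2) ⇒ out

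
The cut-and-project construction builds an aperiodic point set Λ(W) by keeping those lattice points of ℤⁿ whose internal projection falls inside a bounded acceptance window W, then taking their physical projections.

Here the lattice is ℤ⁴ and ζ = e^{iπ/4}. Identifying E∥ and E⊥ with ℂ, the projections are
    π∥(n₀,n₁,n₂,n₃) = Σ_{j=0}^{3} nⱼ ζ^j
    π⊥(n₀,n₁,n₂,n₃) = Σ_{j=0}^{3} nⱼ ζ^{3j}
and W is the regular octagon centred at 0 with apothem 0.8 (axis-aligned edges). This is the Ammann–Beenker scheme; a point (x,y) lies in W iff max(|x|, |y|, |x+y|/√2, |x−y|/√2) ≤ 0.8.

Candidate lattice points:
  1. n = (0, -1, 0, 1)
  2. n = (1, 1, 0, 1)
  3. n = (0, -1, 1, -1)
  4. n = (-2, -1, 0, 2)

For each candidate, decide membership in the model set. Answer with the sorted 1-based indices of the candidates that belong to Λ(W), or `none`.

4

Internal map: ζ^{3j} for j=0..3 gives (1,0), (−√2/2,√2/2), (0,−1), (√2/2,√2/2).
#1 (0, -1, 0, 1): internal (1.4142, 0.0000); octagon support 1.4142 vs apothem 0.8 → ∉ W
#2 (1, 1, 0, 1): internal (1.0000, 1.4142); octagon support 1.7071 vs apothem 0.8 → ∉ W
#3 (0, -1, 1, -1): internal (0.0000, -2.4142); octagon support 2.4142 vs apothem 0.8 → ∉ W
#4 (-2, -1, 0, 2): internal (0.1213, 0.7071); octagon support 0.7071 vs apothem 0.8 → ∈ W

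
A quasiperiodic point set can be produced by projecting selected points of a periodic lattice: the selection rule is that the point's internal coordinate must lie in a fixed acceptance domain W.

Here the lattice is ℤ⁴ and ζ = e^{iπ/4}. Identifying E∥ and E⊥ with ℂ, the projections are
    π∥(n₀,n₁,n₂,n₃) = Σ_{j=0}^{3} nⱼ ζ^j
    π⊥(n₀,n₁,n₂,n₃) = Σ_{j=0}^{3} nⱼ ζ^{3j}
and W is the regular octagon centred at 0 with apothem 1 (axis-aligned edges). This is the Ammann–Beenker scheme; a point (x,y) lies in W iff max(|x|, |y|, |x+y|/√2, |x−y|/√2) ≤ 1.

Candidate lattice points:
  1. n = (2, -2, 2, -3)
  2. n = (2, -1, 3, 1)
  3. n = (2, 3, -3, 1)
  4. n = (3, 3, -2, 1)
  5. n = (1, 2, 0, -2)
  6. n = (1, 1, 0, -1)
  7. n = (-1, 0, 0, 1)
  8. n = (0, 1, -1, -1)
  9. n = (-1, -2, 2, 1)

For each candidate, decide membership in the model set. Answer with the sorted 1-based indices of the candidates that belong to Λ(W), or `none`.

6, 7

π⊥(n) = n₀ + n₁ζ³ + n₂ζ⁶ + n₃ζ⁹ where ζ = e^{iπ/4}.
candidate 1: n = (2, -2, 2, -3) → π⊥ ≈ (+1.2929, -5.5355); max(|x|,|y|,|x±y|/√2) = 5.5355 > 1 ⇒ ∉ W
candidate 2: n = (2, -1, 3, 1) → π⊥ ≈ (+3.4142, -3.0000); max(|x|,|y|,|x±y|/√2) = 4.5355 > 1 ⇒ ∉ W
candidate 3: n = (2, 3, -3, 1) → π⊥ ≈ (+0.5858, +5.8284); max(|x|,|y|,|x±y|/√2) = 5.8284 > 1 ⇒ ∉ W
candidate 4: n = (3, 3, -2, 1) → π⊥ ≈ (+1.5858, +4.8284); max(|x|,|y|,|x±y|/√2) = 4.8284 > 1 ⇒ ∉ W
candidate 5: n = (1, 2, 0, -2) → π⊥ ≈ (-1.8284, +0.0000); max(|x|,|y|,|x±y|/√2) = 1.8284 > 1 ⇒ ∉ W
candidate 6: n = (1, 1, 0, -1) → π⊥ ≈ (-0.4142, +0.0000); max(|x|,|y|,|x±y|/√2) = 0.4142 ≤ 1 ⇒ ∈ W
candidate 7: n = (-1, 0, 0, 1) → π⊥ ≈ (-0.2929, +0.7071); max(|x|,|y|,|x±y|/√2) = 0.7071 ≤ 1 ⇒ ∈ W
candidate 8: n = (0, 1, -1, -1) → π⊥ ≈ (-1.4142, +1.0000); max(|x|,|y|,|x±y|/√2) = 1.7071 > 1 ⇒ ∉ W
candidate 9: n = (-1, -2, 2, 1) → π⊥ ≈ (+1.1213, -2.7071); max(|x|,|y|,|x±y|/√2) = 2.7071 > 1 ⇒ ∉ W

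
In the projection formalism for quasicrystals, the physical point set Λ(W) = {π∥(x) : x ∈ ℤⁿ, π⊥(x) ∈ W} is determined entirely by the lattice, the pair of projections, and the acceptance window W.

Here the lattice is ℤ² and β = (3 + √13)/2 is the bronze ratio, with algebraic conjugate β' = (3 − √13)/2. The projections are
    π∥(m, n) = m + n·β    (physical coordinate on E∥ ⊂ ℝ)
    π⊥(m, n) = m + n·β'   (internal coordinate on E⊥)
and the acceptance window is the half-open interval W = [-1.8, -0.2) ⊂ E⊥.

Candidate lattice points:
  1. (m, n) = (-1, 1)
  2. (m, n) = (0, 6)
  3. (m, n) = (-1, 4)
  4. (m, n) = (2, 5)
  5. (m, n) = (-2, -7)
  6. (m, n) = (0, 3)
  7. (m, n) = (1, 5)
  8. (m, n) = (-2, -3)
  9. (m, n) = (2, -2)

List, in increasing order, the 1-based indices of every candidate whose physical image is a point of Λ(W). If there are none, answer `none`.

1, 6, 7, 8

Numerically β ≈ 3.30278 and β' = −1/β ≈ -0.30278.
candidate 1: (m,n)=(-1,1) → π∥ = -1+1·β ≈ 2.30278, π⊥ = -1+1·β' ≈ -1.30278 ∈ [-1.8, -0.2) ⇒ IN Λ
candidate 2: (m,n)=(0,6) → π∥ = 0+6·β ≈ 19.81665, π⊥ = 0+6·β' ≈ -1.81665 ∉ [-1.8, -0.2) ⇒ out
candidate 3: (m,n)=(-1,4) → π∥ = -1+4·β ≈ 12.21110, π⊥ = -1+4·β' ≈ -2.21110 ∉ [-1.8, -0.2) ⇒ out
candidate 4: (m,n)=(2,5) → π∥ = 2+5·β ≈ 18.51388, π⊥ = 2+5·β' ≈ 0.48612 ∉ [-1.8, -0.2) ⇒ out
candidate 5: (m,n)=(-2,-7) → π∥ = -2-7·β ≈ -25.11943, π⊥ = -2-7·β' ≈ 0.11943 ∉ [-1.8, -0.2) ⇒ out
candidate 6: (m,n)=(0,3) → π∥ = 0+3·β ≈ 9.90833, π⊥ = 0+3·β' ≈ -0.90833 ∈ [-1.8, -0.2) ⇒ IN Λ
candidate 7: (m,n)=(1,5) → π∥ = 1+5·β ≈ 17.51388, π⊥ = 1+5·β' ≈ -0.51388 ∈ [-1.8, -0.2) ⇒ IN Λ
candidate 8: (m,n)=(-2,-3) → π∥ = -2-3·β ≈ -11.90833, π⊥ = -2-3·β' ≈ -1.09167 ∈ [-1.8, -0.2) ⇒ IN Λ
candidate 9: (m,n)=(2,-2) → π∥ = 2-2·β ≈ -4.60555, π⊥ = 2-2·β' ≈ 2.60555 ∉ [-1.8, -0.2) ⇒ out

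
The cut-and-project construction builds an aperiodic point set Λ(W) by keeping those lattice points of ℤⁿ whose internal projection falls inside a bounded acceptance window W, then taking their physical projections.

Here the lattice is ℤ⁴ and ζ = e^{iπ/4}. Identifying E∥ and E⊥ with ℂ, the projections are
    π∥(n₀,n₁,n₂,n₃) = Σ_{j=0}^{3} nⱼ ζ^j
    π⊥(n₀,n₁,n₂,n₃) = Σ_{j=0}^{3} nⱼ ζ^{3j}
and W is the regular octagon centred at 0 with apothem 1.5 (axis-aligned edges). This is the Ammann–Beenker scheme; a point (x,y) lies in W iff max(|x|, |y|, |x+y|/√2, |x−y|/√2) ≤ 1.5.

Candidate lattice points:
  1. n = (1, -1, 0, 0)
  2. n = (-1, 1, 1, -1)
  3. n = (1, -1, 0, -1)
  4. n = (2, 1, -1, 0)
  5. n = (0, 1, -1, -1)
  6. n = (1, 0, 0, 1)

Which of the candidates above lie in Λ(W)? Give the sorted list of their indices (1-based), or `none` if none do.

Internal map: ζ^{3j} for j=0..3 gives (1,0), (−√2/2,√2/2), (0,−1), (√2/2,√2/2).
candidate 1: n = (1, -1, 0, 0) → π⊥ ≈ (+1.7071, -0.7071); max(|x|,|y|,|x±y|/√2) = 1.7071 > 1.5 ⇒ ∉ W
candidate 2: n = (-1, 1, 1, -1) → π⊥ ≈ (-2.4142, -1.0000); max(|x|,|y|,|x±y|/√2) = 2.4142 > 1.5 ⇒ ∉ W
candidate 3: n = (1, -1, 0, -1) → π⊥ ≈ (+1.0000, -1.4142); max(|x|,|y|,|x±y|/√2) = 1.7071 > 1.5 ⇒ ∉ W
candidate 4: n = (2, 1, -1, 0) → π⊥ ≈ (+1.2929, +1.7071); max(|x|,|y|,|x±y|/√2) = 2.1213 > 1.5 ⇒ ∉ W
candidate 5: n = (0, 1, -1, -1) → π⊥ ≈ (-1.4142, +1.0000); max(|x|,|y|,|x±y|/√2) = 1.7071 > 1.5 ⇒ ∉ W
candidate 6: n = (1, 0, 0, 1) → π⊥ ≈ (+1.7071, +0.7071); max(|x|,|y|,|x±y|/√2) = 1.7071 > 1.5 ⇒ ∉ W

none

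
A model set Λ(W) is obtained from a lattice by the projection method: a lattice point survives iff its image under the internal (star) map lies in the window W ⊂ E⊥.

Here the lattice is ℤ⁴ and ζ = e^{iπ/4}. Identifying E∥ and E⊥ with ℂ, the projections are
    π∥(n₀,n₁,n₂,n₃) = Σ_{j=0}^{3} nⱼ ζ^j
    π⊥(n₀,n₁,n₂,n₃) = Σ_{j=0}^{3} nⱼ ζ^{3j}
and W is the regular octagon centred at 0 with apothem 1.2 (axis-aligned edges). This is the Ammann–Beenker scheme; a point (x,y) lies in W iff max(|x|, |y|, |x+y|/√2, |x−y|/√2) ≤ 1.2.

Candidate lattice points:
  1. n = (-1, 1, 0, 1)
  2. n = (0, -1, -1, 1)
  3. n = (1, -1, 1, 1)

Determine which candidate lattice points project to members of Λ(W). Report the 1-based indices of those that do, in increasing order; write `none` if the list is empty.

none

Internal map: ζ^{3j} for j=0..3 gives (1,0), (−√2/2,√2/2), (0,−1), (√2/2,√2/2).
candidate 1: n = (-1, 1, 0, 1) → π⊥ ≈ (-1.000000, +1.414214); max(|x|,|y|,|x±y|/√2) = 1.707107 > 1.2 ⇒ ∉ W
candidate 2: n = (0, -1, -1, 1) → π⊥ ≈ (+1.414214, +1.000000); max(|x|,|y|,|x±y|/√2) = 1.707107 > 1.2 ⇒ ∉ W
candidate 3: n = (1, -1, 1, 1) → π⊥ ≈ (+2.414214, -1.000000); max(|x|,|y|,|x±y|/√2) = 2.414214 > 1.2 ⇒ ∉ W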